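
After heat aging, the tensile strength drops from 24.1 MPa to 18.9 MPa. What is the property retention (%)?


Retention = aged / original * 100
= 18.9 / 24.1 * 100
= 78.4%

78.4%


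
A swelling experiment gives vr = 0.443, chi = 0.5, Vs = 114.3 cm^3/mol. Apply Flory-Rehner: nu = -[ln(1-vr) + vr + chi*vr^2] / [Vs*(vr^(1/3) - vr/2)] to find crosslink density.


ln(1 - vr) = ln(1 - 0.443) = -0.5852
Numerator = -((-0.5852) + 0.443 + 0.5 * 0.443^2) = 0.0441
Denominator = 114.3 * (0.443^(1/3) - 0.443/2) = 61.8152
nu = 0.0441 / 61.8152 = 7.1286e-04 mol/cm^3

7.1286e-04 mol/cm^3


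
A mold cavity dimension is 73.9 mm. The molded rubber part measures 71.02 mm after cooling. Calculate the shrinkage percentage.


Shrinkage = (mold - part) / mold * 100
= (73.9 - 71.02) / 73.9 * 100
= 2.88 / 73.9 * 100
= 3.9%

3.9%


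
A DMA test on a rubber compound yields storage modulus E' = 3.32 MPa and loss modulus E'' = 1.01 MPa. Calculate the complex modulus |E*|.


|E*| = sqrt(E'^2 + E''^2)
= sqrt(3.32^2 + 1.01^2)
= sqrt(11.0224 + 1.0201)
= 3.47 MPa

3.47 MPa


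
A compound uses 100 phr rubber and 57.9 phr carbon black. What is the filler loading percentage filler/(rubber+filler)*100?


Filler % = filler / (rubber + filler) * 100
= 57.9 / (100 + 57.9) * 100
= 57.9 / 157.9 * 100
= 36.67%

36.67%


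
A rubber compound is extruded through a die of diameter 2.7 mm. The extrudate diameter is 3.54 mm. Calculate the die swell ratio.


Die swell ratio = D_extrudate / D_die
= 3.54 / 2.7
= 1.311

Die swell = 1.311


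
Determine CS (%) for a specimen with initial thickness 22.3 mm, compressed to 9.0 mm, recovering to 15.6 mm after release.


CS = (t0 - recovered) / (t0 - ts) * 100
= (22.3 - 15.6) / (22.3 - 9.0) * 100
= 6.7 / 13.3 * 100
= 50.4%

50.4%


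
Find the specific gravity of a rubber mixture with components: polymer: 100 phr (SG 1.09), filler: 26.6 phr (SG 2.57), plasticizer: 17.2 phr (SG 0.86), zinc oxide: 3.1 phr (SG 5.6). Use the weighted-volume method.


Sum of weights = 146.9
Volume contributions:
  polymer: 100/1.09 = 91.7431
  filler: 26.6/2.57 = 10.3502
  plasticizer: 17.2/0.86 = 20.0000
  zinc oxide: 3.1/5.6 = 0.5536
Sum of volumes = 122.6469
SG = 146.9 / 122.6469 = 1.198

SG = 1.198


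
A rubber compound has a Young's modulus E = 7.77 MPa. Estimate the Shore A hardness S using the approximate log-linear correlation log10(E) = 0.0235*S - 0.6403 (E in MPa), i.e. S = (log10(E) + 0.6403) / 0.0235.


log10(E) = 0.0235*S - 0.6403  =>  S = (log10(E) + 0.6403) / 0.0235
log10(7.77) = 0.890421
S = (0.890421 + 0.6403) / 0.0235 = 1.530721 / 0.0235
S = 65.1

Shore A = 65.1


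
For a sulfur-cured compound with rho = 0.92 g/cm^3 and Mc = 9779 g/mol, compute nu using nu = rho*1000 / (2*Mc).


nu = rho * 1000 / (2 * Mc)
nu = 0.92 * 1000 / (2 * 9779)
nu = 920.0 / 19558
nu = 0.0470 mol/L

0.0470 mol/L


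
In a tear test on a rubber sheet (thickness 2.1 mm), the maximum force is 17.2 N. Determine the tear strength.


Tear strength = force / thickness
= 17.2 / 2.1
= 8.19 N/mm

8.19 N/mm


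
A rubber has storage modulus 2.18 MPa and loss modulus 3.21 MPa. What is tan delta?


tan delta = E'' / E'
= 3.21 / 2.18
= 1.4725

tan delta = 1.4725


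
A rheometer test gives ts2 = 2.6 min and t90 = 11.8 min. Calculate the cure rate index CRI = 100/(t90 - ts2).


CRI = 100 / (t90 - ts2)
= 100 / (11.8 - 2.6)
= 100 / 9.2
= 10.87 min^-1

10.87 min^-1


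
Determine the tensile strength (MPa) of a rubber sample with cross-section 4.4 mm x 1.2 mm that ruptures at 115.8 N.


Area = width * thickness = 4.4 * 1.2 = 5.28 mm^2
TS = force / area = 115.8 / 5.28 = 21.93 MPa

21.93 MPa


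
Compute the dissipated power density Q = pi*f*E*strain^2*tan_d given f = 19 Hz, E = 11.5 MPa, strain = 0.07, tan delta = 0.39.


Q = pi * f * E * strain^2 * tan_d
= pi * 19 * 11.5 * 0.07^2 * 0.39
= pi * 19 * 11.5 * 0.0049 * 0.39
= 1.3118

Q = 1.3118


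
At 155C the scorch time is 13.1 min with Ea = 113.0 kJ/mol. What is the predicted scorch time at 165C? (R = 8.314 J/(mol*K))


Convert temperatures: T1 = 155 + 273.15 = 428.15 K, T2 = 165 + 273.15 = 438.15 K
ts2_new = 13.1 * exp(113000 / 8.314 * (1/438.15 - 1/428.15))
1/T2 - 1/T1 = -5.3307e-05
ts2_new = 6.35 min

6.35 min


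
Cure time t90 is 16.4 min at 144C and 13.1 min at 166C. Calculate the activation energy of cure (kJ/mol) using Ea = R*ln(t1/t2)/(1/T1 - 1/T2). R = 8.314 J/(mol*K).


T1 = 417.15 K, T2 = 439.15 K
1/T1 - 1/T2 = 1.2009e-04
ln(t1/t2) = ln(16.4/13.1) = 0.2247
Ea = 8.314 * 0.2247 / 1.2009e-04 = 15553.7756 J/mol
Ea = 15.55 kJ/mol

15.55 kJ/mol


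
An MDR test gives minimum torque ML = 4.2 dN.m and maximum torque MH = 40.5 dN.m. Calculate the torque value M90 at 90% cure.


M90 = ML + 0.9 * (MH - ML)
M90 = 4.2 + 0.9 * (40.5 - 4.2)
M90 = 4.2 + 0.9 * 36.3
M90 = 36.87 dN.m

36.87 dN.m


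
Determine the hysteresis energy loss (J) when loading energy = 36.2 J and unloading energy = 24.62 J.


Hysteresis loss = loading - unloading
= 36.2 - 24.62
= 11.58 J

11.58 J


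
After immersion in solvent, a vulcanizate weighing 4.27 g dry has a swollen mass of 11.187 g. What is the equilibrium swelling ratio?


Q = W_swollen / W_dry
Q = 11.187 / 4.27
Q = 2.62

Q = 2.62


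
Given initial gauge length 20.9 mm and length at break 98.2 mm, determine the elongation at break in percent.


Elongation = (Lf - L0) / L0 * 100
= (98.2 - 20.9) / 20.9 * 100
= 77.3 / 20.9 * 100
= 369.9%

369.9%


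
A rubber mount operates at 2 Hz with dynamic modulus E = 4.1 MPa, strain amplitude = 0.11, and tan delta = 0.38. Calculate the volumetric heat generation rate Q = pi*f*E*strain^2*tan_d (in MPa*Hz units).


Q = pi * f * E * strain^2 * tan_d
= pi * 2 * 4.1 * 0.11^2 * 0.38
= pi * 2 * 4.1 * 0.0121 * 0.38
= 0.1184

Q = 0.1184


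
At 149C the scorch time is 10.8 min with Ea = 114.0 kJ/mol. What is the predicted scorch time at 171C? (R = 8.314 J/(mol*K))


Convert temperatures: T1 = 149 + 273.15 = 422.15 K, T2 = 171 + 273.15 = 444.15 K
ts2_new = 10.8 * exp(114000 / 8.314 * (1/444.15 - 1/422.15))
1/T2 - 1/T1 = -1.1733e-04
ts2_new = 2.16 min

2.16 min


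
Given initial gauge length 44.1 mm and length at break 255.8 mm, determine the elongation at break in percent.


Elongation = (Lf - L0) / L0 * 100
= (255.8 - 44.1) / 44.1 * 100
= 211.7 / 44.1 * 100
= 480.0%

480.0%


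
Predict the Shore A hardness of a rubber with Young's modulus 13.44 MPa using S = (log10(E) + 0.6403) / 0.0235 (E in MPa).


log10(E) = 0.0235*S - 0.6403  =>  S = (log10(E) + 0.6403) / 0.0235
log10(13.44) = 1.128399
S = (1.128399 + 0.6403) / 0.0235 = 1.768699 / 0.0235
S = 75.3

Shore A = 75.3


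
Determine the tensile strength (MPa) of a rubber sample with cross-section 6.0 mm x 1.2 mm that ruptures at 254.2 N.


Area = width * thickness = 6.0 * 1.2 = 7.2 mm^2
TS = force / area = 254.2 / 7.2 = 35.31 MPa

35.31 MPa


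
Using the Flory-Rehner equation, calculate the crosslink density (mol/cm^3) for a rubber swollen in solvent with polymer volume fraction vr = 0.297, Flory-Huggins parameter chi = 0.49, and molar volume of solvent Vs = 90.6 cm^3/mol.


ln(1 - vr) = ln(1 - 0.297) = -0.3524
Numerator = -((-0.3524) + 0.297 + 0.49 * 0.297^2) = 0.0122
Denominator = 90.6 * (0.297^(1/3) - 0.297/2) = 46.9937
nu = 0.0122 / 46.9937 = 2.5910e-04 mol/cm^3

2.5910e-04 mol/cm^3


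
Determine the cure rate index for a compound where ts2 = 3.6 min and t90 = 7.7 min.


CRI = 100 / (t90 - ts2)
= 100 / (7.7 - 3.6)
= 100 / 4.1
= 24.39 min^-1

24.39 min^-1


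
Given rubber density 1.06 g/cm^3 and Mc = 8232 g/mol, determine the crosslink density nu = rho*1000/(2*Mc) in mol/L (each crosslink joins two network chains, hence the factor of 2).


nu = rho * 1000 / (2 * Mc)
nu = 1.06 * 1000 / (2 * 8232)
nu = 1060.0 / 16464
nu = 0.0644 mol/L

0.0644 mol/L


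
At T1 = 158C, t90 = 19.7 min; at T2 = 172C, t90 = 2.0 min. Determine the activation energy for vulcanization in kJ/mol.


T1 = 431.15 K, T2 = 445.15 K
1/T1 - 1/T2 = 7.2945e-05
ln(t1/t2) = ln(19.7/2.0) = 2.2875
Ea = 8.314 * 2.2875 / 7.2945e-05 = 260718.8525 J/mol
Ea = 260.72 kJ/mol

260.72 kJ/mol


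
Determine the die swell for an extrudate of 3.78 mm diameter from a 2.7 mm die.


Die swell ratio = D_extrudate / D_die
= 3.78 / 2.7
= 1.4

Die swell = 1.4


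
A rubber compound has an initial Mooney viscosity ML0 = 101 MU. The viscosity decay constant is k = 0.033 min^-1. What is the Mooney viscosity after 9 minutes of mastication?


ML = ML0 * exp(-k * t)
ML = 101 * exp(-0.033 * 9)
ML = 101 * 0.7430
ML = 75.05 MU

75.05 MU


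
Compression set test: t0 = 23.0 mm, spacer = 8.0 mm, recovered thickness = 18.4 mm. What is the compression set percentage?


CS = (t0 - recovered) / (t0 - ts) * 100
= (23.0 - 18.4) / (23.0 - 8.0) * 100
= 4.6 / 15.0 * 100
= 30.7%

30.7%


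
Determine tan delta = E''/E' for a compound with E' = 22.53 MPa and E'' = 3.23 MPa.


tan delta = E'' / E'
= 3.23 / 22.53
= 0.1434

tan delta = 0.1434


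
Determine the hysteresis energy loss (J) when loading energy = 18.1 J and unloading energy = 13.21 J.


Hysteresis loss = loading - unloading
= 18.1 - 13.21
= 4.89 J

4.89 J


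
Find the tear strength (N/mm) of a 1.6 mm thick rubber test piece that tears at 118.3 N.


Tear strength = force / thickness
= 118.3 / 1.6
= 73.94 N/mm

73.94 N/mm


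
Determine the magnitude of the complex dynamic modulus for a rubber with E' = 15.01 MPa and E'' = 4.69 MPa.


|E*| = sqrt(E'^2 + E''^2)
= sqrt(15.01^2 + 4.69^2)
= sqrt(225.3001 + 21.9961)
= 15.726 MPa

15.726 MPa


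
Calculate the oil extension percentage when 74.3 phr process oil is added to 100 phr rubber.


Oil % = oil / (100 + oil) * 100
= 74.3 / (100 + 74.3) * 100
= 74.3 / 174.3 * 100
= 42.63%

42.63%


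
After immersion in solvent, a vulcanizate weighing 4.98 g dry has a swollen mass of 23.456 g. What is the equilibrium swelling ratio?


Q = W_swollen / W_dry
Q = 23.456 / 4.98
Q = 4.71

Q = 4.71


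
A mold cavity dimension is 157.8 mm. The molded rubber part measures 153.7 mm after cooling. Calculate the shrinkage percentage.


Shrinkage = (mold - part) / mold * 100
= (157.8 - 153.7) / 157.8 * 100
= 4.1 / 157.8 * 100
= 2.6%

2.6%


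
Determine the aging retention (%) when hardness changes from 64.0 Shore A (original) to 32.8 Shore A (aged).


Retention = aged / original * 100
= 32.8 / 64.0 * 100
= 51.2%

51.2%


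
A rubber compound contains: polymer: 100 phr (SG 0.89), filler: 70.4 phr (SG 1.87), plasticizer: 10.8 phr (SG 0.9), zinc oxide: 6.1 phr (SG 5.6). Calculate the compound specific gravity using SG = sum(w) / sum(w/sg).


Sum of weights = 187.3
Volume contributions:
  polymer: 100/0.89 = 112.3596
  filler: 70.4/1.87 = 37.6471
  plasticizer: 10.8/0.9 = 12.0000
  zinc oxide: 6.1/5.6 = 1.0893
Sum of volumes = 163.0959
SG = 187.3 / 163.0959 = 1.148

SG = 1.148


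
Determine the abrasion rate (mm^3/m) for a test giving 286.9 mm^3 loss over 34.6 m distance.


Rate = volume_loss / distance
= 286.9 / 34.6
= 8.292 mm^3/m

8.292 mm^3/m


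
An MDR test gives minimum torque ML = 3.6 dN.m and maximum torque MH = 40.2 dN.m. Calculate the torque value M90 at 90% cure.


M90 = ML + 0.9 * (MH - ML)
M90 = 3.6 + 0.9 * (40.2 - 3.6)
M90 = 3.6 + 0.9 * 36.6
M90 = 36.54 dN.m

36.54 dN.m


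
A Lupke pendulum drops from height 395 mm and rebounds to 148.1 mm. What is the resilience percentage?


Resilience = h_rebound / h_drop * 100
= 148.1 / 395 * 100
= 37.5%

37.5%


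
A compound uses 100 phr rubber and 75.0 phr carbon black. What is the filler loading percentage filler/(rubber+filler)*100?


Filler % = filler / (rubber + filler) * 100
= 75.0 / (100 + 75.0) * 100
= 75.0 / 175.0 * 100
= 42.86%

42.86%


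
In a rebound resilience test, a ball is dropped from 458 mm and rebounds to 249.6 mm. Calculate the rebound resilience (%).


Resilience = h_rebound / h_drop * 100
= 249.6 / 458 * 100
= 54.5%

54.5%


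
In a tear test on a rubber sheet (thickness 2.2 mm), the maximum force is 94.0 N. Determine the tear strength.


Tear strength = force / thickness
= 94.0 / 2.2
= 42.73 N/mm

42.73 N/mm


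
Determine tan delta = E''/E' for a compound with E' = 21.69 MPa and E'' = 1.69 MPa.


tan delta = E'' / E'
= 1.69 / 21.69
= 0.0779

tan delta = 0.0779


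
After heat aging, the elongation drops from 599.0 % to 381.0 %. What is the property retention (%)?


Retention = aged / original * 100
= 381.0 / 599.0 * 100
= 63.6%

63.6%


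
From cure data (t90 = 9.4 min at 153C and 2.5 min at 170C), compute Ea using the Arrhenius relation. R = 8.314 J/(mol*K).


T1 = 426.15 K, T2 = 443.15 K
1/T1 - 1/T2 = 9.0019e-05
ln(t1/t2) = ln(9.4/2.5) = 1.3244
Ea = 8.314 * 1.3244 / 9.0019e-05 = 122320.6369 J/mol
Ea = 122.32 kJ/mol

122.32 kJ/mol


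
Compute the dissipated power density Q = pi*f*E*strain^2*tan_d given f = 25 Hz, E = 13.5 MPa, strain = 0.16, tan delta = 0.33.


Q = pi * f * E * strain^2 * tan_d
= pi * 25 * 13.5 * 0.16^2 * 0.33
= pi * 25 * 13.5 * 0.0256 * 0.33
= 8.9573

Q = 8.9573


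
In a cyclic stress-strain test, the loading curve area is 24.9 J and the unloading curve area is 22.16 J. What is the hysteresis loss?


Hysteresis loss = loading - unloading
= 24.9 - 22.16
= 2.74 J

2.74 J


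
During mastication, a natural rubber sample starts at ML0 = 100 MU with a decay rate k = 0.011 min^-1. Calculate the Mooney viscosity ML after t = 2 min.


ML = ML0 * exp(-k * t)
ML = 100 * exp(-0.011 * 2)
ML = 100 * 0.9782
ML = 97.82 MU

97.82 MU


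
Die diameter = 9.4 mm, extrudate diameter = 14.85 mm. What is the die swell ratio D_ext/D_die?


Die swell ratio = D_extrudate / D_die
= 14.85 / 9.4
= 1.58

Die swell = 1.58


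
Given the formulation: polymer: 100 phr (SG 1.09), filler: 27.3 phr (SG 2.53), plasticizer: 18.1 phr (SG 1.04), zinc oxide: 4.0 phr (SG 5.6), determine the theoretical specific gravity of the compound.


Sum of weights = 149.4
Volume contributions:
  polymer: 100/1.09 = 91.7431
  filler: 27.3/2.53 = 10.7905
  plasticizer: 18.1/1.04 = 17.4038
  zinc oxide: 4.0/5.6 = 0.7143
Sum of volumes = 120.6518
SG = 149.4 / 120.6518 = 1.238

SG = 1.238


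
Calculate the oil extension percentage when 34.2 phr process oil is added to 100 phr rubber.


Oil % = oil / (100 + oil) * 100
= 34.2 / (100 + 34.2) * 100
= 34.2 / 134.2 * 100
= 25.48%

25.48%


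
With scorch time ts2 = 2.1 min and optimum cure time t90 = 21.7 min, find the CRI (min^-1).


CRI = 100 / (t90 - ts2)
= 100 / (21.7 - 2.1)
= 100 / 19.6
= 5.1 min^-1

5.1 min^-1


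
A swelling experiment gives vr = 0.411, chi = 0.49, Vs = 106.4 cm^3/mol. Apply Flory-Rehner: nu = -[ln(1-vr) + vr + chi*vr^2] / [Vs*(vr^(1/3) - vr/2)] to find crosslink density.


ln(1 - vr) = ln(1 - 0.411) = -0.5293
Numerator = -((-0.5293) + 0.411 + 0.49 * 0.411^2) = 0.0356
Denominator = 106.4 * (0.411^(1/3) - 0.411/2) = 57.2431
nu = 0.0356 / 57.2431 = 6.2117e-04 mol/cm^3

6.2117e-04 mol/cm^3


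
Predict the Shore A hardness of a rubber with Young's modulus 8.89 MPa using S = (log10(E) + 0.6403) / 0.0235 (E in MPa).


log10(E) = 0.0235*S - 0.6403  =>  S = (log10(E) + 0.6403) / 0.0235
log10(8.89) = 0.948902
S = (0.948902 + 0.6403) / 0.0235 = 1.589202 / 0.0235
S = 67.6

Shore A = 67.6


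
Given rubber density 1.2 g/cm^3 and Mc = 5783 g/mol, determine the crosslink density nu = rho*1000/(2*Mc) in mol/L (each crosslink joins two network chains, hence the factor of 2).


nu = rho * 1000 / (2 * Mc)
nu = 1.2 * 1000 / (2 * 5783)
nu = 1200.0 / 11566
nu = 0.1038 mol/L

0.1038 mol/L


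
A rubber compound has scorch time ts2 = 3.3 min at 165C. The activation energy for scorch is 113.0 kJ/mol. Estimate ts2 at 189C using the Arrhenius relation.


Convert temperatures: T1 = 165 + 273.15 = 438.15 K, T2 = 189 + 273.15 = 462.15 K
ts2_new = 3.3 * exp(113000 / 8.314 * (1/462.15 - 1/438.15))
1/T2 - 1/T1 = -1.1852e-04
ts2_new = 0.66 min

0.66 min


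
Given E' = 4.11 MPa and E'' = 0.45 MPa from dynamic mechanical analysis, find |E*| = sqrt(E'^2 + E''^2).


|E*| = sqrt(E'^2 + E''^2)
= sqrt(4.11^2 + 0.45^2)
= sqrt(16.8921 + 0.2025)
= 4.135 MPa

4.135 MPa


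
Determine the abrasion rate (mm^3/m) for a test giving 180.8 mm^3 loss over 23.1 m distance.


Rate = volume_loss / distance
= 180.8 / 23.1
= 7.827 mm^3/m

7.827 mm^3/m


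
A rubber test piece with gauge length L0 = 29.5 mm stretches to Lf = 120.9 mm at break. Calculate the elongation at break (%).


Elongation = (Lf - L0) / L0 * 100
= (120.9 - 29.5) / 29.5 * 100
= 91.4 / 29.5 * 100
= 309.8%

309.8%


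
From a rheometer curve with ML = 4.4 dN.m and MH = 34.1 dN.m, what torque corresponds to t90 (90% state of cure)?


M90 = ML + 0.9 * (MH - ML)
M90 = 4.4 + 0.9 * (34.1 - 4.4)
M90 = 4.4 + 0.9 * 29.7
M90 = 31.13 dN.m

31.13 dN.m


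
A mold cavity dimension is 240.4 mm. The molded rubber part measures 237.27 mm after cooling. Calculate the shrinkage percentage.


Shrinkage = (mold - part) / mold * 100
= (240.4 - 237.27) / 240.4 * 100
= 3.13 / 240.4 * 100
= 1.3%

1.3%


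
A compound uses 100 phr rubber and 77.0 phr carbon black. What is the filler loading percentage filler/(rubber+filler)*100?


Filler % = filler / (rubber + filler) * 100
= 77.0 / (100 + 77.0) * 100
= 77.0 / 177.0 * 100
= 43.5%

43.5%


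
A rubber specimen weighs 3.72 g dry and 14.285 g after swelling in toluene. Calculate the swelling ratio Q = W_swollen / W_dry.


Q = W_swollen / W_dry
Q = 14.285 / 3.72
Q = 3.84

Q = 3.84


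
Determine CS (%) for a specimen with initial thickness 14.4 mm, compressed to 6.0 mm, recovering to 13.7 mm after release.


CS = (t0 - recovered) / (t0 - ts) * 100
= (14.4 - 13.7) / (14.4 - 6.0) * 100
= 0.7 / 8.4 * 100
= 8.3%

8.3%


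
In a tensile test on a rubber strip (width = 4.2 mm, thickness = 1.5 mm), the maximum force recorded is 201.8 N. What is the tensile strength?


Area = width * thickness = 4.2 * 1.5 = 6.3 mm^2
TS = force / area = 201.8 / 6.3 = 32.03 MPa

32.03 MPa


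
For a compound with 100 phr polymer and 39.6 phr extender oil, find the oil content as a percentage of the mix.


Oil % = oil / (100 + oil) * 100
= 39.6 / (100 + 39.6) * 100
= 39.6 / 139.6 * 100
= 28.37%

28.37%


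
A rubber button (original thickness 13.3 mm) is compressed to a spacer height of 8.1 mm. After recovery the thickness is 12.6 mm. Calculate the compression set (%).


CS = (t0 - recovered) / (t0 - ts) * 100
= (13.3 - 12.6) / (13.3 - 8.1) * 100
= 0.7 / 5.2 * 100
= 13.5%

13.5%


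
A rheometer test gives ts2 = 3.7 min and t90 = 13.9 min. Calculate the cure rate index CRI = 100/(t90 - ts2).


CRI = 100 / (t90 - ts2)
= 100 / (13.9 - 3.7)
= 100 / 10.2
= 9.8 min^-1

9.8 min^-1


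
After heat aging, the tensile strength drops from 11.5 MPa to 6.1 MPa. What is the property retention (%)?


Retention = aged / original * 100
= 6.1 / 11.5 * 100
= 53.0%

53.0%


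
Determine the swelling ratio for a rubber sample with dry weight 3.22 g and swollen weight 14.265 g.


Q = W_swollen / W_dry
Q = 14.265 / 3.22
Q = 4.43

Q = 4.43


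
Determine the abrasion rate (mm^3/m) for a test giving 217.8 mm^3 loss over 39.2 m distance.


Rate = volume_loss / distance
= 217.8 / 39.2
= 5.556 mm^3/m

5.556 mm^3/m


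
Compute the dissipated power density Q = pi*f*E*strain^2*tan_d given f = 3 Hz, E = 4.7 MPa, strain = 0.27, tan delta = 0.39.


Q = pi * f * E * strain^2 * tan_d
= pi * 3 * 4.7 * 0.27^2 * 0.39
= pi * 3 * 4.7 * 0.0729 * 0.39
= 1.2594

Q = 1.2594


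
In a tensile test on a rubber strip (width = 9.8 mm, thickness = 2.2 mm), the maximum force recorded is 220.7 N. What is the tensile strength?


Area = width * thickness = 9.8 * 2.2 = 21.56 mm^2
TS = force / area = 220.7 / 21.56 = 10.24 MPa

10.24 MPa


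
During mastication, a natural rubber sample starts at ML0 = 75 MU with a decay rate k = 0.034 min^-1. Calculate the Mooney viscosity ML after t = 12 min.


ML = ML0 * exp(-k * t)
ML = 75 * exp(-0.034 * 12)
ML = 75 * 0.6650
ML = 49.87 MU

49.87 MU


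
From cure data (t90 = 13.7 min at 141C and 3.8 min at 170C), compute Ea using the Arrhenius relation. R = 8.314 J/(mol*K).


T1 = 414.15 K, T2 = 443.15 K
1/T1 - 1/T2 = 1.5801e-04
ln(t1/t2) = ln(13.7/3.8) = 1.2824
Ea = 8.314 * 1.2824 / 1.5801e-04 = 67474.8889 J/mol
Ea = 67.47 kJ/mol

67.47 kJ/mol


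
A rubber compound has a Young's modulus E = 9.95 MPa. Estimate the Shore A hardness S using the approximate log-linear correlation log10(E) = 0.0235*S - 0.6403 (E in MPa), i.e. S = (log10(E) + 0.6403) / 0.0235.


log10(E) = 0.0235*S - 0.6403  =>  S = (log10(E) + 0.6403) / 0.0235
log10(9.95) = 0.997823
S = (0.997823 + 0.6403) / 0.0235 = 1.638123 / 0.0235
S = 69.7

Shore A = 69.7


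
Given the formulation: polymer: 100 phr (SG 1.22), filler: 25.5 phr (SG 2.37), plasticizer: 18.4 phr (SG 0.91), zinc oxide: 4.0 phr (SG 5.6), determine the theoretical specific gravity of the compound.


Sum of weights = 147.9
Volume contributions:
  polymer: 100/1.22 = 81.9672
  filler: 25.5/2.37 = 10.7595
  plasticizer: 18.4/0.91 = 20.2198
  zinc oxide: 4.0/5.6 = 0.7143
Sum of volumes = 113.6608
SG = 147.9 / 113.6608 = 1.301

SG = 1.301


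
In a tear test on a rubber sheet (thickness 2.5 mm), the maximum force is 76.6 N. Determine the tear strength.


Tear strength = force / thickness
= 76.6 / 2.5
= 30.64 N/mm

30.64 N/mm


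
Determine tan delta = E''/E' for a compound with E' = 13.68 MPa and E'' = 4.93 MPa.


tan delta = E'' / E'
= 4.93 / 13.68
= 0.3604

tan delta = 0.3604


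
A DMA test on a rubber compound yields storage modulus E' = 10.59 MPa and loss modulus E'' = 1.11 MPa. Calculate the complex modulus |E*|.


|E*| = sqrt(E'^2 + E''^2)
= sqrt(10.59^2 + 1.11^2)
= sqrt(112.1481 + 1.2321)
= 10.648 MPa

10.648 MPa


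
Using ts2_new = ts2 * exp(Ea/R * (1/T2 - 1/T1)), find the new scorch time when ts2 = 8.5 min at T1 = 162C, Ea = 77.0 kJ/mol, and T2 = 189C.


Convert temperatures: T1 = 162 + 273.15 = 435.15 K, T2 = 189 + 273.15 = 462.15 K
ts2_new = 8.5 * exp(77000 / 8.314 * (1/462.15 - 1/435.15))
1/T2 - 1/T1 = -1.3426e-04
ts2_new = 2.45 min

2.45 min


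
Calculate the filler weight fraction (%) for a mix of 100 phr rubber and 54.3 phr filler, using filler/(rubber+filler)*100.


Filler % = filler / (rubber + filler) * 100
= 54.3 / (100 + 54.3) * 100
= 54.3 / 154.3 * 100
= 35.19%

35.19%


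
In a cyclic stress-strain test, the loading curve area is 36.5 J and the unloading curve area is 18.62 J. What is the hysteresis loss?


Hysteresis loss = loading - unloading
= 36.5 - 18.62
= 17.88 J

17.88 J


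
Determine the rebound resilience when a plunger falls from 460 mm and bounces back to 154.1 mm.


Resilience = h_rebound / h_drop * 100
= 154.1 / 460 * 100
= 33.5%

33.5%


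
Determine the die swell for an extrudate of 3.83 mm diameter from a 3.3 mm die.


Die swell ratio = D_extrudate / D_die
= 3.83 / 3.3
= 1.161

Die swell = 1.161


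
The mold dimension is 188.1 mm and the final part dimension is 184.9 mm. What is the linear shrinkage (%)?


Shrinkage = (mold - part) / mold * 100
= (188.1 - 184.9) / 188.1 * 100
= 3.2 / 188.1 * 100
= 1.7%

1.7%


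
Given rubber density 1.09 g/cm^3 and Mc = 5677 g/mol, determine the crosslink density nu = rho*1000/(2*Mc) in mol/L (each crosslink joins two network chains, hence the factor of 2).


nu = rho * 1000 / (2 * Mc)
nu = 1.09 * 1000 / (2 * 5677)
nu = 1090.0 / 11354
nu = 0.0960 mol/L

0.0960 mol/L


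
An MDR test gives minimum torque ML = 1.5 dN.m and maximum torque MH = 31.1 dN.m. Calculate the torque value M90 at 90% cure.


M90 = ML + 0.9 * (MH - ML)
M90 = 1.5 + 0.9 * (31.1 - 1.5)
M90 = 1.5 + 0.9 * 29.6
M90 = 28.14 dN.m

28.14 dN.m


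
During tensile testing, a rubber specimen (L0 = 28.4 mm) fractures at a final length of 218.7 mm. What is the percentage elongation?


Elongation = (Lf - L0) / L0 * 100
= (218.7 - 28.4) / 28.4 * 100
= 190.3 / 28.4 * 100
= 670.1%

670.1%


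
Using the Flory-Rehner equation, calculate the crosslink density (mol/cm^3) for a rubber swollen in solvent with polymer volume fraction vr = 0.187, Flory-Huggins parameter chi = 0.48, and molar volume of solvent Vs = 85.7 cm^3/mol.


ln(1 - vr) = ln(1 - 0.187) = -0.2070
Numerator = -((-0.2070) + 0.187 + 0.48 * 0.187^2) = 0.0032
Denominator = 85.7 * (0.187^(1/3) - 0.187/2) = 40.9944
nu = 0.0032 / 40.9944 = 7.9012e-05 mol/cm^3

7.9012e-05 mol/cm^3


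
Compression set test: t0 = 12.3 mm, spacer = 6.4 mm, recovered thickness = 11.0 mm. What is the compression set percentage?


CS = (t0 - recovered) / (t0 - ts) * 100
= (12.3 - 11.0) / (12.3 - 6.4) * 100
= 1.3 / 5.9 * 100
= 22.0%

22.0%


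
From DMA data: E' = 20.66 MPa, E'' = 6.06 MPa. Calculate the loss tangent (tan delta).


tan delta = E'' / E'
= 6.06 / 20.66
= 0.2933

tan delta = 0.2933


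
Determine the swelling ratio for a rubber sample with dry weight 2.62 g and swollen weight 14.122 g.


Q = W_swollen / W_dry
Q = 14.122 / 2.62
Q = 5.39

Q = 5.39


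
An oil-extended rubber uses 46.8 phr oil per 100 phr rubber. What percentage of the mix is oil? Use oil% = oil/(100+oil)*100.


Oil % = oil / (100 + oil) * 100
= 46.8 / (100 + 46.8) * 100
= 46.8 / 146.8 * 100
= 31.88%

31.88%


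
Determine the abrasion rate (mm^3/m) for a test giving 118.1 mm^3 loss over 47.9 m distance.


Rate = volume_loss / distance
= 118.1 / 47.9
= 2.466 mm^3/m

2.466 mm^3/m


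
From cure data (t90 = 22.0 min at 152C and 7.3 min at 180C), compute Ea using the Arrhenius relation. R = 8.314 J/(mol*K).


T1 = 425.15 K, T2 = 453.15 K
1/T1 - 1/T2 = 1.4534e-04
ln(t1/t2) = ln(22.0/7.3) = 1.1032
Ea = 8.314 * 1.1032 / 1.4534e-04 = 63107.0463 J/mol
Ea = 63.11 kJ/mol

63.11 kJ/mol


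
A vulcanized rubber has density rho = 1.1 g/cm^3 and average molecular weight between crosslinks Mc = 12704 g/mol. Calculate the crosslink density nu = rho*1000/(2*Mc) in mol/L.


nu = rho * 1000 / (2 * Mc)
nu = 1.1 * 1000 / (2 * 12704)
nu = 1100.0 / 25408
nu = 0.0433 mol/L

0.0433 mol/L


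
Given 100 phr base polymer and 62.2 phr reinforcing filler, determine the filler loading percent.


Filler % = filler / (rubber + filler) * 100
= 62.2 / (100 + 62.2) * 100
= 62.2 / 162.2 * 100
= 38.35%

38.35%


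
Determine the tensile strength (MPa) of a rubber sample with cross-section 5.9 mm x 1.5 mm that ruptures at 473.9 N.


Area = width * thickness = 5.9 * 1.5 = 8.85 mm^2
TS = force / area = 473.9 / 8.85 = 53.55 MPa

53.55 MPa


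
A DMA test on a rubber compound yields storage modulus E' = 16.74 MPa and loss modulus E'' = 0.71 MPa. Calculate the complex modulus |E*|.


|E*| = sqrt(E'^2 + E''^2)
= sqrt(16.74^2 + 0.71^2)
= sqrt(280.2276 + 0.5041)
= 16.755 MPa

16.755 MPa


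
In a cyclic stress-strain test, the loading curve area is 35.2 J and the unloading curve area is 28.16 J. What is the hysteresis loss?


Hysteresis loss = loading - unloading
= 35.2 - 28.16
= 7.04 J

7.04 J


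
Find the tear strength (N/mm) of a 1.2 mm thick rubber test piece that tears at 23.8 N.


Tear strength = force / thickness
= 23.8 / 1.2
= 19.83 N/mm

19.83 N/mm


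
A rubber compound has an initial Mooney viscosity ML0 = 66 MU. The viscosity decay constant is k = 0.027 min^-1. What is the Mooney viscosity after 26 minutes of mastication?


ML = ML0 * exp(-k * t)
ML = 66 * exp(-0.027 * 26)
ML = 66 * 0.4956
ML = 32.71 MU

32.71 MU


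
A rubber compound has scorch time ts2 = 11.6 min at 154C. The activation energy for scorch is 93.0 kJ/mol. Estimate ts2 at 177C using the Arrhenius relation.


Convert temperatures: T1 = 154 + 273.15 = 427.15 K, T2 = 177 + 273.15 = 450.15 K
ts2_new = 11.6 * exp(93000 / 8.314 * (1/450.15 - 1/427.15))
1/T2 - 1/T1 = -1.1962e-04
ts2_new = 3.04 min

3.04 min


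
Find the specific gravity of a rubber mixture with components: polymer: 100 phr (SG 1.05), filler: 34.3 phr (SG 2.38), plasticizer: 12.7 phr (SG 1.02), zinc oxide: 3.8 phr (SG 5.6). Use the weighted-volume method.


Sum of weights = 150.8
Volume contributions:
  polymer: 100/1.05 = 95.2381
  filler: 34.3/2.38 = 14.4118
  plasticizer: 12.7/1.02 = 12.4510
  zinc oxide: 3.8/5.6 = 0.6786
Sum of volumes = 122.7794
SG = 150.8 / 122.7794 = 1.228

SG = 1.228


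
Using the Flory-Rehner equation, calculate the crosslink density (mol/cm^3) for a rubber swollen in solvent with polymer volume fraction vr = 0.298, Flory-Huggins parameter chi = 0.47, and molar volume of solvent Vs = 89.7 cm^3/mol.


ln(1 - vr) = ln(1 - 0.298) = -0.3538
Numerator = -((-0.3538) + 0.298 + 0.47 * 0.298^2) = 0.0141
Denominator = 89.7 * (0.298^(1/3) - 0.298/2) = 46.5491
nu = 0.0141 / 46.5491 = 3.0256e-04 mol/cm^3

3.0256e-04 mol/cm^3


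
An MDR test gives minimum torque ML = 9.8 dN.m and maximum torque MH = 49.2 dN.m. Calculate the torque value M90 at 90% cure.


M90 = ML + 0.9 * (MH - ML)
M90 = 9.8 + 0.9 * (49.2 - 9.8)
M90 = 9.8 + 0.9 * 39.4
M90 = 45.26 dN.m

45.26 dN.m


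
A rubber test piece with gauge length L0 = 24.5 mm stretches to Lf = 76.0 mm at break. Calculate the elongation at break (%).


Elongation = (Lf - L0) / L0 * 100
= (76.0 - 24.5) / 24.5 * 100
= 51.5 / 24.5 * 100
= 210.2%

210.2%


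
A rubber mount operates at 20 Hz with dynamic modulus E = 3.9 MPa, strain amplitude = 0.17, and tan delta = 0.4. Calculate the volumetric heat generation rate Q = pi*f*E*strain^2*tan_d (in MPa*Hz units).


Q = pi * f * E * strain^2 * tan_d
= pi * 20 * 3.9 * 0.17^2 * 0.4
= pi * 20 * 3.9 * 0.0289 * 0.4
= 2.8327

Q = 2.8327


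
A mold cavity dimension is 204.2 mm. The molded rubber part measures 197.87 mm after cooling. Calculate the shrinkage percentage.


Shrinkage = (mold - part) / mold * 100
= (204.2 - 197.87) / 204.2 * 100
= 6.33 / 204.2 * 100
= 3.1%

3.1%


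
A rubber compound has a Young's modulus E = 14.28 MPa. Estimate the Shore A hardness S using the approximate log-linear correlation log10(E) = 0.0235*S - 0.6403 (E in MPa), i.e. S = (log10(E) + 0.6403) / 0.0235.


log10(E) = 0.0235*S - 0.6403  =>  S = (log10(E) + 0.6403) / 0.0235
log10(14.28) = 1.154728
S = (1.154728 + 0.6403) / 0.0235 = 1.795028 / 0.0235
S = 76.4

Shore A = 76.4


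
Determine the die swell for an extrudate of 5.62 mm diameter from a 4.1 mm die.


Die swell ratio = D_extrudate / D_die
= 5.62 / 4.1
= 1.371

Die swell = 1.371


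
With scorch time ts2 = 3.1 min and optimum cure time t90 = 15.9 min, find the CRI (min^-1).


CRI = 100 / (t90 - ts2)
= 100 / (15.9 - 3.1)
= 100 / 12.8
= 7.81 min^-1

7.81 min^-1


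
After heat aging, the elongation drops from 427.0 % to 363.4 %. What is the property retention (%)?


Retention = aged / original * 100
= 363.4 / 427.0 * 100
= 85.1%

85.1%


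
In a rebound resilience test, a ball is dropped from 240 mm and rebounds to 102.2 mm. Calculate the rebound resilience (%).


Resilience = h_rebound / h_drop * 100
= 102.2 / 240 * 100
= 42.6%

42.6%


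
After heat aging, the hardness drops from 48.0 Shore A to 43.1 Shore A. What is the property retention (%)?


Retention = aged / original * 100
= 43.1 / 48.0 * 100
= 89.8%

89.8%


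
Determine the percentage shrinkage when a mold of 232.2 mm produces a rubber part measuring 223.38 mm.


Shrinkage = (mold - part) / mold * 100
= (232.2 - 223.38) / 232.2 * 100
= 8.82 / 232.2 * 100
= 3.8%

3.8%


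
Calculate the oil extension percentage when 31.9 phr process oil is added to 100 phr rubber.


Oil % = oil / (100 + oil) * 100
= 31.9 / (100 + 31.9) * 100
= 31.9 / 131.9 * 100
= 24.18%

24.18%


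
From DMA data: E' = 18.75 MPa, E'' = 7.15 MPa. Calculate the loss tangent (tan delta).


tan delta = E'' / E'
= 7.15 / 18.75
= 0.3813

tan delta = 0.3813


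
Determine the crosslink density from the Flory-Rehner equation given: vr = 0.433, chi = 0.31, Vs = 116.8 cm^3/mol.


ln(1 - vr) = ln(1 - 0.433) = -0.5674
Numerator = -((-0.5674) + 0.433 + 0.31 * 0.433^2) = 0.0763
Denominator = 116.8 * (0.433^(1/3) - 0.433/2) = 63.0761
nu = 0.0763 / 63.0761 = 0.0012 mol/cm^3

0.0012 mol/cm^3


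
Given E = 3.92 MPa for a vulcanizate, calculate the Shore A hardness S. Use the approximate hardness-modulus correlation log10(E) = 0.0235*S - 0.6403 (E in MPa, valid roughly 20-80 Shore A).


log10(E) = 0.0235*S - 0.6403  =>  S = (log10(E) + 0.6403) / 0.0235
log10(3.92) = 0.593286
S = (0.593286 + 0.6403) / 0.0235 = 1.233586 / 0.0235
S = 52.5

Shore A = 52.5


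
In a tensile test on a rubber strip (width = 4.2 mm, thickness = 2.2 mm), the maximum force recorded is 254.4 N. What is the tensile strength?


Area = width * thickness = 4.2 * 2.2 = 9.24 mm^2
TS = force / area = 254.4 / 9.24 = 27.53 MPa

27.53 MPa


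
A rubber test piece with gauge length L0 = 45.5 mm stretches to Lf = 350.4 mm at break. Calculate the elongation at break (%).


Elongation = (Lf - L0) / L0 * 100
= (350.4 - 45.5) / 45.5 * 100
= 304.9 / 45.5 * 100
= 670.1%

670.1%


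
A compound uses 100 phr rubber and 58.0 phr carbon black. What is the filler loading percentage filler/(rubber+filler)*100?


Filler % = filler / (rubber + filler) * 100
= 58.0 / (100 + 58.0) * 100
= 58.0 / 158.0 * 100
= 36.71%

36.71%


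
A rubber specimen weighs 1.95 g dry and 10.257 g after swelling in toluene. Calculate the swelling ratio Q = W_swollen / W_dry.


Q = W_swollen / W_dry
Q = 10.257 / 1.95
Q = 5.26

Q = 5.26


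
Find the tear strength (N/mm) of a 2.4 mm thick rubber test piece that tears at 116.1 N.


Tear strength = force / thickness
= 116.1 / 2.4
= 48.38 N/mm

48.38 N/mm


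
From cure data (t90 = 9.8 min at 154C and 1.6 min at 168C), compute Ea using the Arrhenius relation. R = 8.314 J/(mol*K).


T1 = 427.15 K, T2 = 441.15 K
1/T1 - 1/T2 = 7.4295e-05
ln(t1/t2) = ln(9.8/1.6) = 1.8124
Ea = 8.314 * 1.8124 / 7.4295e-05 = 202813.8652 J/mol
Ea = 202.81 kJ/mol

202.81 kJ/mol


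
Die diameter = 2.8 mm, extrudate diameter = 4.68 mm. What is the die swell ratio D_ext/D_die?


Die swell ratio = D_extrudate / D_die
= 4.68 / 2.8
= 1.671

Die swell = 1.671


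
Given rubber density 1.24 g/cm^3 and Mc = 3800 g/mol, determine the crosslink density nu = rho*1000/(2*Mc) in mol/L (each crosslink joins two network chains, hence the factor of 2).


nu = rho * 1000 / (2 * Mc)
nu = 1.24 * 1000 / (2 * 3800)
nu = 1240.0 / 7600
nu = 0.1632 mol/L

0.1632 mol/L


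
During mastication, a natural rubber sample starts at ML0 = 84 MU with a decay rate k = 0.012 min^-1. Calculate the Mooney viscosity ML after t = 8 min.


ML = ML0 * exp(-k * t)
ML = 84 * exp(-0.012 * 8)
ML = 84 * 0.9085
ML = 76.31 MU

76.31 MU


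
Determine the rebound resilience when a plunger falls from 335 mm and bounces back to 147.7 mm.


Resilience = h_rebound / h_drop * 100
= 147.7 / 335 * 100
= 44.1%

44.1%


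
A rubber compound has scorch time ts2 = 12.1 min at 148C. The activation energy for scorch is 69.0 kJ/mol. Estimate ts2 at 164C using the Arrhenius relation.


Convert temperatures: T1 = 148 + 273.15 = 421.15 K, T2 = 164 + 273.15 = 437.15 K
ts2_new = 12.1 * exp(69000 / 8.314 * (1/437.15 - 1/421.15))
1/T2 - 1/T1 = -8.6907e-05
ts2_new = 5.88 min

5.88 min


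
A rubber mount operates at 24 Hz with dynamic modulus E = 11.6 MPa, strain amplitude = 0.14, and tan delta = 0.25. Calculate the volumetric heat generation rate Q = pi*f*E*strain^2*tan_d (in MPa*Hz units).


Q = pi * f * E * strain^2 * tan_d
= pi * 24 * 11.6 * 0.14^2 * 0.25
= pi * 24 * 11.6 * 0.0196 * 0.25
= 4.2856

Q = 4.2856


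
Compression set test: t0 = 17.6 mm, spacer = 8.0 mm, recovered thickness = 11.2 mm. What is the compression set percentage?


CS = (t0 - recovered) / (t0 - ts) * 100
= (17.6 - 11.2) / (17.6 - 8.0) * 100
= 6.4 / 9.6 * 100
= 66.7%

66.7%


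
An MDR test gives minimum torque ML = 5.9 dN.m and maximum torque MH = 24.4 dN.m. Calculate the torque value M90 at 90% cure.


M90 = ML + 0.9 * (MH - ML)
M90 = 5.9 + 0.9 * (24.4 - 5.9)
M90 = 5.9 + 0.9 * 18.5
M90 = 22.55 dN.m

22.55 dN.m


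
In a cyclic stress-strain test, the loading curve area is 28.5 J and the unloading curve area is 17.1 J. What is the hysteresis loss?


Hysteresis loss = loading - unloading
= 28.5 - 17.1
= 11.4 J

11.4 J


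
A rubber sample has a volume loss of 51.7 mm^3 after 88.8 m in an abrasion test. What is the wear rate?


Rate = volume_loss / distance
= 51.7 / 88.8
= 0.582 mm^3/m

0.582 mm^3/m


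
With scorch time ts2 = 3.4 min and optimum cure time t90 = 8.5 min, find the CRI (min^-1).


CRI = 100 / (t90 - ts2)
= 100 / (8.5 - 3.4)
= 100 / 5.1
= 19.61 min^-1

19.61 min^-1


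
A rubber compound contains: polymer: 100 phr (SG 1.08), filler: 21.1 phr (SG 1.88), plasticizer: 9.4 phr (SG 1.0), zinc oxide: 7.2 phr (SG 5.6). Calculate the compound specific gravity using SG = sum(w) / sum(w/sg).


Sum of weights = 137.7
Volume contributions:
  polymer: 100/1.08 = 92.5926
  filler: 21.1/1.88 = 11.2234
  plasticizer: 9.4/1.0 = 9.4000
  zinc oxide: 7.2/5.6 = 1.2857
Sum of volumes = 114.5017
SG = 137.7 / 114.5017 = 1.203

SG = 1.203


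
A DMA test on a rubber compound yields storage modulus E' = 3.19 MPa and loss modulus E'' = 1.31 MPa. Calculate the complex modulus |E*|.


|E*| = sqrt(E'^2 + E''^2)
= sqrt(3.19^2 + 1.31^2)
= sqrt(10.1761 + 1.7161)
= 3.449 MPa

3.449 MPa


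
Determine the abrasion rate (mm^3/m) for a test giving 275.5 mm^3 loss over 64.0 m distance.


Rate = volume_loss / distance
= 275.5 / 64.0
= 4.305 mm^3/m

4.305 mm^3/m


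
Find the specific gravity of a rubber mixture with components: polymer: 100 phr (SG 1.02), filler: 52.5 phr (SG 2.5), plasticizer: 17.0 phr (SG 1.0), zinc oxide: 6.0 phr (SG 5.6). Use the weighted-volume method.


Sum of weights = 175.5
Volume contributions:
  polymer: 100/1.02 = 98.0392
  filler: 52.5/2.5 = 21.0000
  plasticizer: 17.0/1.0 = 17.0000
  zinc oxide: 6.0/5.6 = 1.0714
Sum of volumes = 137.1106
SG = 175.5 / 137.1106 = 1.28

SG = 1.28


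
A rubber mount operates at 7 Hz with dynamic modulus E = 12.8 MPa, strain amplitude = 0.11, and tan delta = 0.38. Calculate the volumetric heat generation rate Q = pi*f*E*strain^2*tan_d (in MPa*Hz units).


Q = pi * f * E * strain^2 * tan_d
= pi * 7 * 12.8 * 0.11^2 * 0.38
= pi * 7 * 12.8 * 0.0121 * 0.38
= 1.2943

Q = 1.2943


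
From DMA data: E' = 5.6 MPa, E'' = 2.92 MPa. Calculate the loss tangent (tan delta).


tan delta = E'' / E'
= 2.92 / 5.6
= 0.5214

tan delta = 0.5214


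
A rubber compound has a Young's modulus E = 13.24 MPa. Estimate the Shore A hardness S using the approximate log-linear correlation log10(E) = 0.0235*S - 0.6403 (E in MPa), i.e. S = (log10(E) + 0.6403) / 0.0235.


log10(E) = 0.0235*S - 0.6403  =>  S = (log10(E) + 0.6403) / 0.0235
log10(13.24) = 1.121888
S = (1.121888 + 0.6403) / 0.0235 = 1.762188 / 0.0235
S = 75.0

Shore A = 75.0


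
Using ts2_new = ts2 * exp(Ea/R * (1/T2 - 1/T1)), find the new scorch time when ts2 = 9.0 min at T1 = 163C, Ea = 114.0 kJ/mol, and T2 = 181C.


Convert temperatures: T1 = 163 + 273.15 = 436.15 K, T2 = 181 + 273.15 = 454.15 K
ts2_new = 9.0 * exp(114000 / 8.314 * (1/454.15 - 1/436.15))
1/T2 - 1/T1 = -9.0874e-05
ts2_new = 2.59 min

2.59 min


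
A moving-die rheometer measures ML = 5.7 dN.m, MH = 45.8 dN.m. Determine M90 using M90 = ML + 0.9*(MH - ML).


M90 = ML + 0.9 * (MH - ML)
M90 = 5.7 + 0.9 * (45.8 - 5.7)
M90 = 5.7 + 0.9 * 40.1
M90 = 41.79 dN.m

41.79 dN.m


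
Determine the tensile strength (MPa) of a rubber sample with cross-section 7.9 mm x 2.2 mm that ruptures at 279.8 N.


Area = width * thickness = 7.9 * 2.2 = 17.38 mm^2
TS = force / area = 279.8 / 17.38 = 16.1 MPa

16.1 MPa


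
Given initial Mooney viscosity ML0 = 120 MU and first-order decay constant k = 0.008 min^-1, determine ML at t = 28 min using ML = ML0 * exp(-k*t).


ML = ML0 * exp(-k * t)
ML = 120 * exp(-0.008 * 28)
ML = 120 * 0.7993
ML = 95.92 MU

95.92 MU
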